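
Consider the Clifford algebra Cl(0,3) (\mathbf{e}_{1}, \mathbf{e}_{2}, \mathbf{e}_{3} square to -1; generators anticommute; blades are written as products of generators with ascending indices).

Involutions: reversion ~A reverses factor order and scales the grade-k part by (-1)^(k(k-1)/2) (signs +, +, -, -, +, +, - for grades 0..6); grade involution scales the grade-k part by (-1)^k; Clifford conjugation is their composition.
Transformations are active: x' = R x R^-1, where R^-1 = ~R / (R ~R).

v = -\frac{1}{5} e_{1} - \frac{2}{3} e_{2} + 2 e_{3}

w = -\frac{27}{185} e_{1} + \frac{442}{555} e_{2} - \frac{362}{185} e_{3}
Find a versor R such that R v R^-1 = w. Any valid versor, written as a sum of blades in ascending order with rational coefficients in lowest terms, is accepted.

A norm check does it: q(v) = q(w) = -\frac{1009}{225}, hence R = v + w = -\frac{64}{185} e_{1} + \frac{24}{185} e_{2} + \frac{8}{185} e_{3} realises the map — parallel part kept, (v - w)/2 negated, v carried to w.
Answer: -\frac{64}{185} e_{1} + \frac{24}{185} e_{2} + \frac{8}{185} e_{3}


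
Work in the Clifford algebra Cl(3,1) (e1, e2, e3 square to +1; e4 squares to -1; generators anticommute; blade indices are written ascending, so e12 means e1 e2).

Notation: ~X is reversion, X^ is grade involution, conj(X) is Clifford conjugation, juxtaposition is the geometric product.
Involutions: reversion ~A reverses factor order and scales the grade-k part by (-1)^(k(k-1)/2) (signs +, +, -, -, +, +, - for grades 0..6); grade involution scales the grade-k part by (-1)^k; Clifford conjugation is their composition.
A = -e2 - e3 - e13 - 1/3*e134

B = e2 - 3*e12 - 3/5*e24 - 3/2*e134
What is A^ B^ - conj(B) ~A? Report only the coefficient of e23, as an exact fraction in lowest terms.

first term: -1/2 + 3*e1 + 9/10*e4 - 3/2*e14 + 4*e23 - 19/5*e123 - 2/5*e234 - 73/30*e1234
second term: 1/2 - 3*e1 + 21/10*e4 - 3/2*e14 - 2*e23 - 9/5*e123 - 2/5*e234 + 37/30*e1234
Answer: 6


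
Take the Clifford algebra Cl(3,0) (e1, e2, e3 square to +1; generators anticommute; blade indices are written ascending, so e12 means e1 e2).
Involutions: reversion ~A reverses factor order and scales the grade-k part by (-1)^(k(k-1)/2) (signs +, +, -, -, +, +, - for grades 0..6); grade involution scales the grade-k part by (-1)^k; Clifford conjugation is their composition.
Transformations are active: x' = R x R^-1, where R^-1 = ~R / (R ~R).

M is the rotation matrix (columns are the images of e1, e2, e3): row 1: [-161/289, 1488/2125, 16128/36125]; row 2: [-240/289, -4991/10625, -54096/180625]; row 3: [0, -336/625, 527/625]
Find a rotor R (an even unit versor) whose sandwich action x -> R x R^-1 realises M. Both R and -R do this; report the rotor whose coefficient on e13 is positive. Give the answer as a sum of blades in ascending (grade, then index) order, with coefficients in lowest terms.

Method: write R = a + b12*e12 + b13*e13 + b23*e23 with a^2 + b12^2 + b13^2 + b23^2 = 1 (so R^-1 = ~R). Expanding the columns R e_j ~R gives tr M = 4a^2 - 1 and, from the antisymmetric part, M21 - M12 = -4a*b12, M13 - M31 = 4a*b13, M32 - M23 = -4a*b23.
Here tr M = -33169/180625, so a^2 = (1 + tr M)/4 = 36864/180625 and a = ±192/425. Taking a = 192/425: M21 - M12 = -55296/36125, M13 - M31 = 16128/36125, M32 - M23 = -43008/180625, giving b12 = 72/85, b13 = 21/85, b23 = 56/425, i.e. R = 192/425 + 72/85*e12 + 21/85*e13 + 56/425*e23.
Its e13 coefficient is already positive.
Answer: 192/425 + 72/85*e12 + 21/85*e13 + 56/425*e23. Note: both R and -R realise this M (trace -33169/180625); the covering map identifies them, and the e13-coefficient sign is the tie-breaker.


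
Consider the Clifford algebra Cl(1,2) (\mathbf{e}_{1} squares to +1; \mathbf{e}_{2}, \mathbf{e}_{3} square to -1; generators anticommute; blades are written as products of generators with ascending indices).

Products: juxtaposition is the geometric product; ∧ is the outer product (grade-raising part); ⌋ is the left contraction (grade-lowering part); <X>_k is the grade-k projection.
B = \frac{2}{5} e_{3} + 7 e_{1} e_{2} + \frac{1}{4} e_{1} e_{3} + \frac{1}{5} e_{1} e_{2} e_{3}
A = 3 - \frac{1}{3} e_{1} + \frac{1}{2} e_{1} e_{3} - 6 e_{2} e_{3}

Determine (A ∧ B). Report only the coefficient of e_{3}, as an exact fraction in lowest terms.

step 1: \frac{6}{5} e_{3} + 21 e_{1} e_{2} + \frac{37}{60} e_{1} e_{3} + \frac{3}{5} e_{1} e_{2} e_{3}
Answer: \frac{6}{5}


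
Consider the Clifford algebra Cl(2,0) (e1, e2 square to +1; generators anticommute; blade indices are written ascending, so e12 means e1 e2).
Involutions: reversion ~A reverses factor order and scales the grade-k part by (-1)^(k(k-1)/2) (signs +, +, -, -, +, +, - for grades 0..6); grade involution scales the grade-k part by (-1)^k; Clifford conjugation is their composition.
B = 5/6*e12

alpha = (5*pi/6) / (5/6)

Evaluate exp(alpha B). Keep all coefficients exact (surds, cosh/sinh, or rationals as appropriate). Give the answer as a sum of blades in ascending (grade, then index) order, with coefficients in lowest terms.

B^2 = (5/6)^2*(e12)^2 = 25/36*(-1) = -25/36 (a basis 2-blade squares to minus the product of its generators' squares).
B^2 = -25/36 — the series telescopes trigonometrically here: l = 5/6, alpha*l = 5*pi/6, so exp(alpha B) = cos(5*pi/6) + (sin(5*pi/6)/(5/6))*B = -sqrt(3)/2 + (3/5)*B.
Answer: -sqrt(3)/2 + 1/2*e12


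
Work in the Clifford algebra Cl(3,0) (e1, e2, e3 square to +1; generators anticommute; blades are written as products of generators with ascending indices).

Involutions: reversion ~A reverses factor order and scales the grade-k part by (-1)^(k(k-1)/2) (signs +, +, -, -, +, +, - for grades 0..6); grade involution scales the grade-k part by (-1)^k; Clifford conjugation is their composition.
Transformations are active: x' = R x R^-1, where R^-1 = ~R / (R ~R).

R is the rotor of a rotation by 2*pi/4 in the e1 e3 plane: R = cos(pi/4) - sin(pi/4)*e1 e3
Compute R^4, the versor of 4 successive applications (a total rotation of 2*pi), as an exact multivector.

Half-angle bookkeeping: 4 applications in e1 e3 add up to rotor phase 4*pi/4 = pi, so R^4 = cos(pi) - sin(pi)*e1 e3.
cos(pi) = -1 and sin(pi) = 0, so R^4 = -1. The total rotation 2*pi is 1 full turn, so every vector returns to itself, yet the rotor is -1, on the OTHER sheet of the double cover (an odd number of 2*pi turns).
Answer: -1


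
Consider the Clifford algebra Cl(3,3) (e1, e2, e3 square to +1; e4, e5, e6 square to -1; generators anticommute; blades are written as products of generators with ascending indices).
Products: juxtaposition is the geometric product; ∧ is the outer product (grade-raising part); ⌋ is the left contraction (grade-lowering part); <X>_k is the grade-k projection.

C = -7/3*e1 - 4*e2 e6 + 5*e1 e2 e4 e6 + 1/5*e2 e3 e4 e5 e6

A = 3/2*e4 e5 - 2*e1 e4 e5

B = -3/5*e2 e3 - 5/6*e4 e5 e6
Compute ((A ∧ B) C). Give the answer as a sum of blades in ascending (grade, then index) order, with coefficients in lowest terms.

step 1: -9/10*e2 e3 e4 e5 + 6/5*e1 e2 e3 e4 e5
step 2: -9/50*e6 + 6/25*e1 e6 - 6*e3 e5 e6 + 9/2*e1 e3 e5 e6 - 14/5*e2 e3 e4 e5 - 18/5*e3 e4 e5 e6 + 21/10*e1 e2 e3 e4 e5 + 24/5*e1 e3 e4 e5 e6
Answer: -9/50*e6 + 6/25*e1 e6 - 6*e3 e5 e6 + 9/2*e1 e3 e5 e6 - 14/5*e2 e3 e4 e5 - 18/5*e3 e4 e5 e6 + 21/10*e1 e2 e3 e4 e5 + 24/5*e1 e3 e4 e5 e6


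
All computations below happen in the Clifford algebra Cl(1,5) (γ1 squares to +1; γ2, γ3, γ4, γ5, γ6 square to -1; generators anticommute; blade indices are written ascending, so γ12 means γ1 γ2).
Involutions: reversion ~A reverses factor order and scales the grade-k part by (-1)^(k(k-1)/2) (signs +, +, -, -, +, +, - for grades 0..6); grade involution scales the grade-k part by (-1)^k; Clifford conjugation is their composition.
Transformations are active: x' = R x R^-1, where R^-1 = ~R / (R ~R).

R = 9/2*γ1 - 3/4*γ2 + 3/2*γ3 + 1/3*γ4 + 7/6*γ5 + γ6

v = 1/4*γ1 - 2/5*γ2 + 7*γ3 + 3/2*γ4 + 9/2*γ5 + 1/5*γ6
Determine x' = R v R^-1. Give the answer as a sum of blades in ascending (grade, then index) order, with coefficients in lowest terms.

~R = 9/2*γ1 - 3/4*γ2 + 3/2*γ3 + 1/3*γ4 + 7/6*γ5 + γ6, and R ~R = 2155/144, so R^-1 = ~R / (2155/144).
R v = -125/8 - 129/80*γ12 + 249/8*γ13 + 20/3*γ14 + 479/24*γ15 + 13/20*γ16 - 93/20*γ23 - 119/120*γ24 - 349/120*γ25 + 1/4*γ26 - 1/12*γ34 - 17/12*γ35 - 67/10*γ36 - 1/4*γ45 - 43/30*γ46 - 64/15*γ56
Answer: -16631/1724*γ1 + 4237/2155*γ2 - 4367/431*γ3 - 1893/862*γ4 - 5979/862*γ5 - 4931/2155*γ6


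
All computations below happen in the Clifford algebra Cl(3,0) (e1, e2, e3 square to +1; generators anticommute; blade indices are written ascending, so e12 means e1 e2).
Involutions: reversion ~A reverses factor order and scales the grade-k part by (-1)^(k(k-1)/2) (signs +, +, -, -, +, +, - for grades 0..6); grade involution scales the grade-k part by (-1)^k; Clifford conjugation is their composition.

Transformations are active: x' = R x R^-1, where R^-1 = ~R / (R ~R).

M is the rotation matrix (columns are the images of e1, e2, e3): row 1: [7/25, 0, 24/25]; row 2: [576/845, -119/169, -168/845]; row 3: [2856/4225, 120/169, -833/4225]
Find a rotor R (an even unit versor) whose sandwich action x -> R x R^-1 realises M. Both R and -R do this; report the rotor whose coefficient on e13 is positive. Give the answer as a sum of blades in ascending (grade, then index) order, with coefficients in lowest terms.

Method: write R = a + b12*e12 + b13*e13 + b23*e23 with a^2 + b12^2 + b13^2 + b23^2 = 1 (so R^-1 = ~R). Expanding the columns R e_j ~R gives tr M = 4a^2 - 1 and, from the antisymmetric part, M21 - M12 = -4a*b12, M13 - M31 = 4a*b13, M32 - M23 = -4a*b23.
Here tr M = -105/169, so a^2 = (1 + tr M)/4 = 16/169 and a = ±4/13. Taking a = 4/13: M21 - M12 = 576/845, M13 - M31 = 48/169, M32 - M23 = 768/845, giving b12 = -36/65, b13 = 3/13, b23 = -48/65, i.e. R = 4/13 - 36/65*e12 + 3/13*e13 - 48/65*e23.
Its e13 coefficient is already positive.
Answer: 4/13 - 36/65*e12 + 3/13*e13 - 48/65*e23. Sheet selection: the two-to-one cover makes ±R indistinguishable at the matrix level (trace -105/169), so uniqueness comes from the required sign on e13.


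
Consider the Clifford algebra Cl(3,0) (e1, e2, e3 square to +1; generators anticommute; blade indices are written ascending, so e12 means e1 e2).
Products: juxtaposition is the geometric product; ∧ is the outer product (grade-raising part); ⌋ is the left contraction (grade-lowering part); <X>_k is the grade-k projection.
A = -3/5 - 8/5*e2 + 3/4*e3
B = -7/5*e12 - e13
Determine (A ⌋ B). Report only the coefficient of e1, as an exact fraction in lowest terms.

step 1: -149/100*e1 + 21/25*e12 + 3/5*e13
Answer: -149/100


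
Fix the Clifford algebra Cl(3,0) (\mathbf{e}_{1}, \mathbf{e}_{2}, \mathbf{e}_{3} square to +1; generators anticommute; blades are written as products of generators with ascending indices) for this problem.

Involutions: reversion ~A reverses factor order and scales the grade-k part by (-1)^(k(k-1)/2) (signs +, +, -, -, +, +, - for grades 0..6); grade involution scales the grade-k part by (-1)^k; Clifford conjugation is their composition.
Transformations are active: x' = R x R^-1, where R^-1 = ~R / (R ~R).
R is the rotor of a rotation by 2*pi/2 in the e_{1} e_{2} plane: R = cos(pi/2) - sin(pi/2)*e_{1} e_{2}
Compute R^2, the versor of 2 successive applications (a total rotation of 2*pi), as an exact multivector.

Half-angle bookkeeping: 2 applications in e_{1} e_{2} add up to rotor phase 2*pi/2 = \pi, so R^2 = cos(\pi) - sin(\pi)*e_{1} e_{2}.
cos(\pi) = -1 and sin(\pi) = 0, so R^2 = -1. The total rotation 2*pi is 1 full turn, so every vector returns to itself, yet the rotor is -1, on the OTHER sheet of the double cover (an odd number of 2*pi turns).
Answer: -1


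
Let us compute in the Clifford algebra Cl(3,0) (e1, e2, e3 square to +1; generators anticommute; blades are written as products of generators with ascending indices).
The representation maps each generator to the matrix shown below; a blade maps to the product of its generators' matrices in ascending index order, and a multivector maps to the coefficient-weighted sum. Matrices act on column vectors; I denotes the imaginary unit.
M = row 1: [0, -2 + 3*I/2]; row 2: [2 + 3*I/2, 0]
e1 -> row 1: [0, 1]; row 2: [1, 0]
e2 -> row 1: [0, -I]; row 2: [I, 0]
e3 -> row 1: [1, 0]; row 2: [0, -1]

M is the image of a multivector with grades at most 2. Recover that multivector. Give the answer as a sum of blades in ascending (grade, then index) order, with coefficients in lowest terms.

Method: 1, rho(e1), rho(e2), rho(e3) form a trace-orthogonal basis of the 2x2 complex matrices (tr(X Y) = 2 if X = Y, else 0), so M = m0*1 + m1*rho(e1) + m2*rho(e2) + m3*rho(e3) with m0 = tr(M)/2 = 0, m1 = tr(M rho(e1))/2 = 3*I/2, m2 = tr(M rho(e2))/2 = -2*I, m3 = tr(M rho(e3))/2 = 0.
Multiplying table entries, the bivector images are rho(e1 e2) = I*rho(e3), rho(e1 e3) = -I*rho(e2), rho(e2 e3) = I*rho(e1); with real blade coefficients the real parts of m0..m3 are the coefficients of 1, e1, e2, e3 and the imaginary parts give the bivectors (e2 e3: Im m1, e1 e3: -Im m2, e1 e2: Im m3).
Answer: 2*e1 e3 + 3/2*e2 e3


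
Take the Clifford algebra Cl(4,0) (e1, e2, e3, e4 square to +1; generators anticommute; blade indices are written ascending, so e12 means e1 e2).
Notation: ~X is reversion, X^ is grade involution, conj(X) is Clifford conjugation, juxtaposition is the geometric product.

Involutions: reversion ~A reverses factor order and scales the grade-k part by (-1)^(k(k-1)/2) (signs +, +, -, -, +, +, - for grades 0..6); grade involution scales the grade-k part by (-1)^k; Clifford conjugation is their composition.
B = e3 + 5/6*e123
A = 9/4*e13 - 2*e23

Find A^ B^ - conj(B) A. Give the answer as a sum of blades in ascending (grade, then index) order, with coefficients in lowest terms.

first term: -47/12*e1 + 1/8*e2
second term: 47/12*e1 - 1/8*e2
Answer: -47/6*e1 + 1/4*e2


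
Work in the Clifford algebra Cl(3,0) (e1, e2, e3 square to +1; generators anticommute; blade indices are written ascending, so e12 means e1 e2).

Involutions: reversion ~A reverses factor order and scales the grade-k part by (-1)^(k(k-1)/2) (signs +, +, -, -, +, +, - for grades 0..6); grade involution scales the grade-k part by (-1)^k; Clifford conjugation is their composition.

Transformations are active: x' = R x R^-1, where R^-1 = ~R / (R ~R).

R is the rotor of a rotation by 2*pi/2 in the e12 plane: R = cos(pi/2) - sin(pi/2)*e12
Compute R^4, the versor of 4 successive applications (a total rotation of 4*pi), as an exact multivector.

Half-angle bookkeeping: 4 applications in e12 add up to rotor phase 4*pi/2 = 2*pi, so R^4 = cos(2*pi) - sin(2*pi)*e12.
cos(2*pi) = 1 and sin(2*pi) = 0, so R^4 = 1. The total rotation 4*pi is 2 full turns, so every vector returns to itself, yet the rotor is +1, back on the identity sheet (an even number of 2*pi turns).
Answer: 1


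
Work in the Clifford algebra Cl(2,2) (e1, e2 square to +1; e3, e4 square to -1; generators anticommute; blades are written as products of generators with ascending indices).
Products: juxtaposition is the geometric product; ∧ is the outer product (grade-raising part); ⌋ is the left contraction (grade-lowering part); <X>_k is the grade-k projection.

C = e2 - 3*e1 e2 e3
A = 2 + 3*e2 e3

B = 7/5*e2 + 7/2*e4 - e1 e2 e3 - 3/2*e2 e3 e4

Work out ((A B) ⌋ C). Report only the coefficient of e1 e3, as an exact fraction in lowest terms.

step 1: -3*e1 + 14/5*e2 - 21/5*e3 + 5/2*e4 - 2*e1 e2 e3 + 15/2*e2 e3 e4
step 2: 44/5 - 63/5*e1 e2 + 42/5*e1 e3 + 9*e2 e3
Answer: 42/5


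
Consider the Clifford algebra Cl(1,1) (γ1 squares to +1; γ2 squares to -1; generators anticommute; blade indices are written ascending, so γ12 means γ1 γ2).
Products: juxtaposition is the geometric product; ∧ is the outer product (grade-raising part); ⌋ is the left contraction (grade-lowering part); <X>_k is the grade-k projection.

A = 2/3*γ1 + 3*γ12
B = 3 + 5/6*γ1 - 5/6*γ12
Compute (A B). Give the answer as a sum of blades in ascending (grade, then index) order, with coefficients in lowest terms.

step 1: -35/18 + 2*γ1 - 55/18*γ2 + 9*γ12
Answer: -35/18 + 2*γ1 - 55/18*γ2 + 9*γ12


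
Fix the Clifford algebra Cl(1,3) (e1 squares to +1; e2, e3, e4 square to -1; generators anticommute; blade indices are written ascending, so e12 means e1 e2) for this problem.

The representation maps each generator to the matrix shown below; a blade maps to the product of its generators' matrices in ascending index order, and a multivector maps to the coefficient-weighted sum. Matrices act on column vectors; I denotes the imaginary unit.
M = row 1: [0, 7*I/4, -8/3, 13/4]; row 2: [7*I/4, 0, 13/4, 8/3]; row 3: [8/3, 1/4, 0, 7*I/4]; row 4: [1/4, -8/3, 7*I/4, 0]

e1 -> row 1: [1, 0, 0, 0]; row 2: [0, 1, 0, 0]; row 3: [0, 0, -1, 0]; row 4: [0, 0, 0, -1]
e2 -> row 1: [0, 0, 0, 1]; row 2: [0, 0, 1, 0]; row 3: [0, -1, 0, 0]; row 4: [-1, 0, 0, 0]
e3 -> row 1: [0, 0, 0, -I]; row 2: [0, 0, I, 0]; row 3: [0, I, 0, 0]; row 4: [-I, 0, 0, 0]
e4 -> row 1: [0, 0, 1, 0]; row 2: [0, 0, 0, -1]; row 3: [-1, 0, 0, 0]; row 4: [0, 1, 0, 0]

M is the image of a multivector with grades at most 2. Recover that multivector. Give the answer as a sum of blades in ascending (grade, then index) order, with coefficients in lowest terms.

Method: the blade images are trace-orthogonal — tr(rho(e_A) rho(e_B)^-1) = 4 if A = B and 0 otherwise — and rho(e_A)^-1 = (e_A)^2 * rho(e_A) with (e_A)^2 = +1 or -1, so the coefficient of e_A in the preimage is (e_A)^2 * tr(M rho(e_A))/4.
Nonzero projections over blades of grade <= 2: e2: (e2)^2 = -1, tr(M rho(e2)) = -6, coefficient 3/2; e4: (e4)^2 = -1, tr(M rho(e4)) = 32/3, coefficient -8/3; e12: (e12)^2 = +1, tr(M rho(e12)) = 7, coefficient 7/4; e34: (e34)^2 = -1, tr(M rho(e34)) = 7, coefficient -7/4. Every other blade of grade <= 2 projects to 0.
Answer: 3/2*e2 - 8/3*e4 + 7/4*e12 - 7/4*e34


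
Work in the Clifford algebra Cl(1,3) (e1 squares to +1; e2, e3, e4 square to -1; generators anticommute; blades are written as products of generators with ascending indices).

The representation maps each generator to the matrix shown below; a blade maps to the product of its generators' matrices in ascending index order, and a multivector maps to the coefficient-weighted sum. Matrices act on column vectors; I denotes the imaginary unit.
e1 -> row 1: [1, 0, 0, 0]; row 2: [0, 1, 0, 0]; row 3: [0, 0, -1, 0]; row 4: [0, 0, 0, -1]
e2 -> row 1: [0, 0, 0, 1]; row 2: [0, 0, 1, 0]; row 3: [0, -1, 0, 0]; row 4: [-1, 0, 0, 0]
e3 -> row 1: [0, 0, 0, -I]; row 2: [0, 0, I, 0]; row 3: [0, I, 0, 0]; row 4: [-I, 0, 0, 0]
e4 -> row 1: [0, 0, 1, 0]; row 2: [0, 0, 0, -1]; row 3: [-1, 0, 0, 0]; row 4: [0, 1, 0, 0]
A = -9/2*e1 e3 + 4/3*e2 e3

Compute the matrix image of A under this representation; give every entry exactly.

Bivector images (products of the table entries): rho(e1 e3) = rho(e1)rho(e3) = row 1: [0, 0, 0, -I]; row 2: [0, 0, I, 0]; row 3: [0, -I, 0, 0]; row 4: [I, 0, 0, 0]; rho(e2 e3) = rho(e2)rho(e3) = row 1: [-I, 0, 0, 0]; row 2: [0, I, 0, 0]; row 3: [0, 0, -I, 0]; row 4: [0, 0, 0, I].
M = (-9/2)*rho(e1 e3) + (4/3)*rho(e2 e3), summed entrywise:
Answer: row 1: [-4*I/3, 0, 0, 9*I/2]; row 2: [0, 4*I/3, -9*I/2, 0]; row 3: [0, 9*I/2, -4*I/3, 0]; row 4: [-9*I/2, 0, 0, 4*I/3]


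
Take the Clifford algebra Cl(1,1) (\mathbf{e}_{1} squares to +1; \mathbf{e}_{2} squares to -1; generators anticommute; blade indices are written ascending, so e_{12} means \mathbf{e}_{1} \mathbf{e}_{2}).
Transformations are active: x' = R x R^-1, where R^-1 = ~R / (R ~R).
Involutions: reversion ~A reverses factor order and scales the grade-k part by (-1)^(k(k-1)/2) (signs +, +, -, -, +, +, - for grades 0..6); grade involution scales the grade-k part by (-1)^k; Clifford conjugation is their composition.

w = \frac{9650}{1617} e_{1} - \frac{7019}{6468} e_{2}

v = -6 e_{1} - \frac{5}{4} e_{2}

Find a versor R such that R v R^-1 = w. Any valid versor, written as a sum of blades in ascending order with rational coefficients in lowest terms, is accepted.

A norm check does it: q(v) = q(w) = \frac{551}{16}, hence R = v + w = -\frac{52}{1617} e_{1} - \frac{3776}{1617} e_{2} realises the map — parallel part kept, (v - w)/2 negated, v carried to w.
Answer: -\frac{52}{1617} e_{1} - \frac{3776}{1617} e_{2}


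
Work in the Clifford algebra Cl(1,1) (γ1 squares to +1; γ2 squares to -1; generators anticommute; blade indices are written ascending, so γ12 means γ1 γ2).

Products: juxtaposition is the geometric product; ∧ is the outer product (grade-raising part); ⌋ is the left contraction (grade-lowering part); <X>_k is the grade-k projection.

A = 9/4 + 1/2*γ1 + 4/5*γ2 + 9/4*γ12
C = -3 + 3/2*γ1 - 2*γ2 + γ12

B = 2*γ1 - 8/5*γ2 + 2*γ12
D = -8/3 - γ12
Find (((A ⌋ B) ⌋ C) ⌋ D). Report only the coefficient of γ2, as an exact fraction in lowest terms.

step 1: 339/50 + 61/10*γ1 - 13/5*γ2 + 9/2*γ12
step 2: -1189/100 + 757/100*γ1 - 373/50*γ2 + 339/50*γ12
step 3: 3739/150 + 373/50*γ1 - 757/100*γ2 + 1189/100*γ12
Answer: -757/100


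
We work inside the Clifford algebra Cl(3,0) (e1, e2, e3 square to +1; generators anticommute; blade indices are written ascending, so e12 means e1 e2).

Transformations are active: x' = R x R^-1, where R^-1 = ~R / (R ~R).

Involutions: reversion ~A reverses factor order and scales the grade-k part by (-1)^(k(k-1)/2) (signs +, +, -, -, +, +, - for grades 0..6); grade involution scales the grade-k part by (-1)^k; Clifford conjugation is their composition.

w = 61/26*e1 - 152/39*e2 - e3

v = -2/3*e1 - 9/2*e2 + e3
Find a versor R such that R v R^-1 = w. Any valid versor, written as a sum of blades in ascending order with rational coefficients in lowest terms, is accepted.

Here q(v) = q(w) = 781/36; the classical choice R = v + w = 131/78*e1 - 655/78*e2 then realises v -> w under the sandwich.
Answer: 131/78*e1 - 655/78*e2


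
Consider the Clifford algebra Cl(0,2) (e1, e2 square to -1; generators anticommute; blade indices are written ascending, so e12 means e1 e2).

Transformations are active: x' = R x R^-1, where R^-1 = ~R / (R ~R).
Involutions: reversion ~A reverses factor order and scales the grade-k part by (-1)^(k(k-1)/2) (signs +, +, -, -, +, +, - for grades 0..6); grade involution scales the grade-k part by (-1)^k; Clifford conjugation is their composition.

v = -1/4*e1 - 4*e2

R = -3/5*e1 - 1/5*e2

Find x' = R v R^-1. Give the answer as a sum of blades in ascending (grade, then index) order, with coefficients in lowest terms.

~R = -3/5*e1 - 1/5*e2, and R ~R = -2/5, so R^-1 = ~R / (-2/5).
R v = -19/20 + 47/20*e12
Answer: -13/5*e1 + 61/20*e2


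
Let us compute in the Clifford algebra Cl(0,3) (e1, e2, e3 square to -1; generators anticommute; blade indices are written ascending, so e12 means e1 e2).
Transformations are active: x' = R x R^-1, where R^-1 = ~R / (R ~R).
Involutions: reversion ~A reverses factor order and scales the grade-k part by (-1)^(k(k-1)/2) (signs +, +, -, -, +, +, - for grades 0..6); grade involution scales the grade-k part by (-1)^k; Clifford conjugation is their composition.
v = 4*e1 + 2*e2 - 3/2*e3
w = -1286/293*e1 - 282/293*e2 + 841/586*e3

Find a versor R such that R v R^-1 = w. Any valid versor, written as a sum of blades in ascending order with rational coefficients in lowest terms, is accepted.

Sketch: the shared square -89/4 makes R = v + w = -114/293*e1 + 304/293*e2 - 19/293*e3 the natural versor; its sandwich fixes that direction, negates (v - w)/2, and sends v to w.
Answer: -114/293*e1 + 304/293*e2 - 19/293*e3


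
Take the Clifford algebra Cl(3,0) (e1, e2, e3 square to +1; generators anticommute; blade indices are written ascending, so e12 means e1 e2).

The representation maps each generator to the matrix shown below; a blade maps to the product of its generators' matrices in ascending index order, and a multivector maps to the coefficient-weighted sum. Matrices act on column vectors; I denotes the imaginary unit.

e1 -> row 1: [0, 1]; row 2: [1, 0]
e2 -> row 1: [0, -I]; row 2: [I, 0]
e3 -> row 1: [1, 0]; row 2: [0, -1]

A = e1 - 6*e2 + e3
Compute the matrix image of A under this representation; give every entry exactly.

M = (1)*rho(e1) + (-6)*rho(e2) + (1)*rho(e3), summed entrywise:
Answer: row 1: [1, 1 + 6*I]; row 2: [1 - 6*I, -1]


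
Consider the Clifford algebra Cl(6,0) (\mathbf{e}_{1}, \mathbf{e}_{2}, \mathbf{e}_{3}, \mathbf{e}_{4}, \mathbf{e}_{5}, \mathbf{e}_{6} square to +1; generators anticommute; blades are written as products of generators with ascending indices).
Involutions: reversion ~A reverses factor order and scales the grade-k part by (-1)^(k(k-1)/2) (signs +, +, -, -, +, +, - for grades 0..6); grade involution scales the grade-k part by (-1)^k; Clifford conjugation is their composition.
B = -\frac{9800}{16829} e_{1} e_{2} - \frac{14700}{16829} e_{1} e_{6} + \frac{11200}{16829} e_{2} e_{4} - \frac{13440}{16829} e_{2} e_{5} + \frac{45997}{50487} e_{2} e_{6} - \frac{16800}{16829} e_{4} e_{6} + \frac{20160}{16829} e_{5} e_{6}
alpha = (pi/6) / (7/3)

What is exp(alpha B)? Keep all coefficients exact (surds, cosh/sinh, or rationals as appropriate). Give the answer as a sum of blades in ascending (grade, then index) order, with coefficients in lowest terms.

B^2 term by term: the squares give (-\frac{9800}{16829})^2*(e_{1} e_{2})^2 + (-\frac{14700}{16829})^2*(e_{1} e_{6})^2 + (\frac{11200}{16829})^2*(e_{2} e_{4})^2 + (-\frac{13440}{16829})^2*(e_{2} e_{5})^2 + (\frac{45997}{50487})^2*(e_{2} e_{6})^2 + (-\frac{16800}{16829})^2*(e_{4} e_{6})^2 + (\frac{20160}{16829})^2*(e_{5} e_{6})^2 = \frac{96040000}{283215241}*(-1) + \frac{216090000}{283215241}*(-1) + \frac{125440000}{283215241}*(-1) + \frac{180633600}{283215241}*(-1) + \frac{2115724009}{2548937169}*(-1) + \frac{282240000}{283215241}*(-1) + \frac{406425600}{283215241}*(-1) = -\frac{49}{9} (each basis 2-blade squares to minus the product of its generators' squares); cross terms between blades sharing an index anticommute and cancel; the commuting (index-disjoint) pairs give grade-4 terms 2*c*c'*(blade product), which cancel blade by blade — e_{1} e_{2} e_{4} e_{6}: \frac{329280000}{283215241} - \frac{329280000}{283215241} = 0; e_{1} e_{2} e_{5} e_{6}: -\frac{395136000}{283215241} + \frac{395136000}{283215241} = 0; e_{2} e_{4} e_{5} e_{6}: \frac{451584000}{283215241} - \frac{451584000}{283215241} = 0 — confirming B is simple. So B^2 = -\frac{49}{9}.
B^2 = -\frac{49}{9} — B^2 < 0, so the exponential closes trigonometrically: l = \frac{7}{3}, alpha*l = \frac{\pi}{6}, so exp(alpha B) = cos(\frac{\pi}{6}) + (sin(\frac{\pi}{6})/(\frac{7}{3}))*B = \frac{\sqrt{3}}{2} + (\frac{3}{14})*B.
Answer: \frac{\sqrt{3}}{2} - \frac{2100}{16829} e_{1} e_{2} - \frac{3150}{16829} e_{1} e_{6} + \frac{2400}{16829} e_{2} e_{4} - \frac{2880}{16829} e_{2} e_{5} + \frac{6571}{33658} e_{2} e_{6} - \frac{3600}{16829} e_{4} e_{6} + \frac{4320}{16829} e_{5} e_{6}


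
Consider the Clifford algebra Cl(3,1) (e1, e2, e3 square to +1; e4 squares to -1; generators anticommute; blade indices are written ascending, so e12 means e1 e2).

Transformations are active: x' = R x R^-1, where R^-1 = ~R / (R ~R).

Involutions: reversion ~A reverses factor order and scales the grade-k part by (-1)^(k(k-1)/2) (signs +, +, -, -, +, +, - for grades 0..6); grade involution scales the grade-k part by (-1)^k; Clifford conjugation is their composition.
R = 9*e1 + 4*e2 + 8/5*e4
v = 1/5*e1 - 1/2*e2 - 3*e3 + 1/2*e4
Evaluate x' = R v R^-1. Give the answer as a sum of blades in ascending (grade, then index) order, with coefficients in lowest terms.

~R = 9*e1 + 4*e2 + 8/5*e4, and R ~R = 2361/25, so R^-1 = ~R / (2361/25).
R v = -1 - 53/10*e12 - 27*e13 + 209/50*e14 - 12*e23 + 14/5*e24 + 24/5*e34
Answer: -1537/3935*e1 + 1961/4722*e2 + 3*e3 - 2521/4722*e4


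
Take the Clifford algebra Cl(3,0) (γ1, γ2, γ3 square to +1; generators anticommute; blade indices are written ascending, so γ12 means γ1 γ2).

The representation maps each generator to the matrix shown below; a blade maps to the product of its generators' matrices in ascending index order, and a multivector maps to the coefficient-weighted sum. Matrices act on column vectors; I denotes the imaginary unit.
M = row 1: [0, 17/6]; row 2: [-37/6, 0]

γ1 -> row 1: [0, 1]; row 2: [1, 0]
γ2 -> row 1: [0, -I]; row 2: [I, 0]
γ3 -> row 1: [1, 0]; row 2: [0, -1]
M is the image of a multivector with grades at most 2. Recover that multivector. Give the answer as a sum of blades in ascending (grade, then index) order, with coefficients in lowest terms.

Method: 1, rho(γ1), rho(γ2), rho(γ3) form a trace-orthogonal basis of the 2x2 complex matrices (tr(X Y) = 2 if X = Y, else 0), so M = m0*1 + m1*rho(γ1) + m2*rho(γ2) + m3*rho(γ3) with m0 = tr(M)/2 = 0, m1 = tr(M rho(γ1))/2 = -5/3, m2 = tr(M rho(γ2))/2 = 9*I/2, m3 = tr(M rho(γ3))/2 = 0.
Multiplying table entries, the bivector images are rho(γ12) = I*rho(γ3), rho(γ13) = -I*rho(γ2), rho(γ23) = I*rho(γ1); with real blade coefficients the real parts of m0..m3 are the coefficients of 1, γ1, γ2, γ3 and the imaginary parts give the bivectors (γ23: Im m1, γ13: -Im m2, γ12: Im m3).
Answer: -5/3*γ1 - 9/2*γ13


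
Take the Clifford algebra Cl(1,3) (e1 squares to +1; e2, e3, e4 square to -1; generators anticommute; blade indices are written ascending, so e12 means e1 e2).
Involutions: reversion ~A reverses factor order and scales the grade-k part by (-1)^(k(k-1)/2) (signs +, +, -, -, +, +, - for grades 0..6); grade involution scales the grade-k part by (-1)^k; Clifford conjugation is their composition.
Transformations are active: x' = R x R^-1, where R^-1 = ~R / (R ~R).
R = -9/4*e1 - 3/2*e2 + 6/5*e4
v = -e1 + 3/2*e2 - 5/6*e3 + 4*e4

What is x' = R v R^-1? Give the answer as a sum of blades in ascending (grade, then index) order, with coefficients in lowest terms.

~R = -9/4*e1 - 3/2*e2 + 6/5*e4, and R ~R = 549/400, so R^-1 = ~R / (549/400).
R v = -3/10 - 39/8*e12 + 15/8*e13 - 39/5*e14 + 5/4*e23 - 39/5*e24 + e34
Answer: 121/61*e1 - 103/122*e2 + 5/6*e3 - 276/61*e4


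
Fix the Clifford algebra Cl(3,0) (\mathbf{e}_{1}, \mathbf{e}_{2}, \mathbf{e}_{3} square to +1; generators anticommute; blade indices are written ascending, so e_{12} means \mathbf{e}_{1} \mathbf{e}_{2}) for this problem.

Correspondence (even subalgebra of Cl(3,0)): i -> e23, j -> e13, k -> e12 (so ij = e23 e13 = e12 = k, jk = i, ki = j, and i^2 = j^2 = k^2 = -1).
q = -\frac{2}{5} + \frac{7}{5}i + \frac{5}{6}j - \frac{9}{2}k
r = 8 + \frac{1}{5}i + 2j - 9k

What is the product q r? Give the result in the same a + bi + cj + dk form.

In blades: q = -\frac{2}{5} - \frac{9}{2} e_{12} + \frac{5}{6} e_{13} + \frac{7}{5} e_{23}, r = 8 - 9 e_{12} + 2 e_{13} + \frac{1}{5} e_{23}.
Distribute q over r term by term (generator squares from the signature, products reordered to ascending indices): (-\frac{2}{5})*r = -\frac{16}{5} + \frac{18}{5} e_{12} - \frac{4}{5} e_{13} - \frac{2}{25} e_{23}; (-\frac{9}{2} e_{12})*r = -\frac{81}{2} - 36 e_{12} - \frac{9}{10} e_{13} + 9 e_{23}; (\frac{5}{6} e_{13})*r = -\frac{5}{3} - \frac{1}{6} e_{12} + \frac{20}{3} e_{13} - \frac{15}{2} e_{23}; (\frac{7}{5} e_{23})*r = -\frac{7}{25} + \frac{14}{5} e_{12} + \frac{63}{5} e_{13} + \frac{56}{5} e_{23}.
Sum: -\frac{6847}{150} - \frac{893}{30} e_{12} + \frac{527}{30} e_{13} + \frac{631}{50} e_{23}; translating back through the correspondence:
Answer: -\frac{6847}{150} + \frac{631}{50}i + \frac{527}{30}j - \frac{893}{30}k


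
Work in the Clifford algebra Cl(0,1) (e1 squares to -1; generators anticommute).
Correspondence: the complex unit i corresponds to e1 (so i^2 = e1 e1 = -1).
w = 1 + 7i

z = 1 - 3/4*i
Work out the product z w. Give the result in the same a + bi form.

In blades: z = 1 - 3/4*e1, w = 1 + 7*e1.
Distribute z over w term by term (generator squares from the signature, products reordered to ascending indices): (1)*w = 1 + 7*e1; (-3/4*e1)*w = 21/4 - 3/4*e1.
Sum: 25/4 + 25/4*e1; translating back through the correspondence:
Answer: 25/4 + 25/4*i


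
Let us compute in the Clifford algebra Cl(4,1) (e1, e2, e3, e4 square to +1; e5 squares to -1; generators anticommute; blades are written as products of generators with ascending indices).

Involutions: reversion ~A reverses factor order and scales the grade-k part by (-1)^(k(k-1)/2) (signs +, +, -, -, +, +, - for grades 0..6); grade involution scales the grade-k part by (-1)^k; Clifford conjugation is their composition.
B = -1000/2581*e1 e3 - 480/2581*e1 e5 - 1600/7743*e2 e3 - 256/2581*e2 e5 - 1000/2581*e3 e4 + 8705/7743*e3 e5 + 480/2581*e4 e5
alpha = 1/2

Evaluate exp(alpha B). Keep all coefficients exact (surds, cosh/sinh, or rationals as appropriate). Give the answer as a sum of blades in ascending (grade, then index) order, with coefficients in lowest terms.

B^2 term by term: the squares give (-1000/2581)^2*(e1 e3)^2 + (-480/2581)^2*(e1 e5)^2 + (-1600/7743)^2*(e2 e3)^2 + (-256/2581)^2*(e2 e5)^2 + (-1000/2581)^2*(e3 e4)^2 + (8705/7743)^2*(e3 e5)^2 + (480/2581)^2*(e4 e5)^2 = 1000000/6661561*(-1) + 230400/6661561*(+1) + 2560000/59954049*(-1) + 65536/6661561*(+1) + 1000000/6661561*(-1) + 75777025/59954049*(+1) + 230400/6661561*(+1) = 1 (each basis 2-blade squares to minus the product of its generators' squares); cross terms between blades sharing an index anticommute and cancel; the commuting (index-disjoint) pairs give grade-4 terms 2*c*c'*(blade product), which cancel blade by blade — e1 e2 e3 e5: -512000/6661561 + 512000/6661561 = 0; e1 e3 e4 e5: -960000/6661561 + 960000/6661561 = 0; e2 e3 e4 e5: -512000/6661561 + 512000/6661561 = 0 — confirming B is simple. So B^2 = 1.
B^2 = 1 — the series telescopes hyperbolically here: l = 1, alpha*l = 1/2, so exp(alpha B) = cosh(1/2) + (sinh(1/2)/1)*B = cosh(1/2) + (sinh(1/2))*B.
Answer: cosh(1/2) - 1000*sinh(1/2)/2581*e1 e3 - 480*sinh(1/2)/2581*e1 e5 - 1600*sinh(1/2)/7743*e2 e3 - 256*sinh(1/2)/2581*e2 e5 - 1000*sinh(1/2)/2581*e3 e4 + 8705*sinh(1/2)/7743*e3 e5 + 480*sinh(1/2)/2581*e4 e5


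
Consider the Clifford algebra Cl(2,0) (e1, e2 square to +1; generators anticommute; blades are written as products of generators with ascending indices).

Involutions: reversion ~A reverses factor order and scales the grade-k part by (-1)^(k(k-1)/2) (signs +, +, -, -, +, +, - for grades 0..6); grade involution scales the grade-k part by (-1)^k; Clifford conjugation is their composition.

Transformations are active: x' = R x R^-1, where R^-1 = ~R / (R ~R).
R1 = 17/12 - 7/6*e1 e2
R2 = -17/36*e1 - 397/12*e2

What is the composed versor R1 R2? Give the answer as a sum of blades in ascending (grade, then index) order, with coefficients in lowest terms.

Distribute over the terms of R1 (each basis-blade product reordered to ascending indices, repeated generators contracted through their squares):
(17/12) R2 = -289/432*e1 - 6749/144*e2
(-7/6*e1 e2) R2 = 2779/72*e1 - 119/216*e2
Summing the partial products and collecting blades:
Answer: 16385/432*e1 - 20485/432*e2


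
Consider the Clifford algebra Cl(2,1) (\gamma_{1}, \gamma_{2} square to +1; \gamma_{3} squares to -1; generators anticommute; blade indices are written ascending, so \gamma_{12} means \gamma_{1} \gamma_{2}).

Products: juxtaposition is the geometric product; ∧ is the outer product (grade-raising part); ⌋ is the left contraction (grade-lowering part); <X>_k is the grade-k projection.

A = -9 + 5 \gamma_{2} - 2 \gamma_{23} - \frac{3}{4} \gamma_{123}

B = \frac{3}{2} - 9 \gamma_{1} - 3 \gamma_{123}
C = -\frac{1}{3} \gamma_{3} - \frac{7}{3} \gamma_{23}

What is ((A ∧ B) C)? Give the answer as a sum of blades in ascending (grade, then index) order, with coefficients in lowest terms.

step 1: -\frac{27}{2} + 81 \gamma_{1} + \frac{15}{2} \gamma_{2} + 45 \gamma_{12} - 3 \gamma_{23} + \frac{351}{8} \gamma_{123}
step 2: 7 - \frac{819}{8} \gamma_{1} - \gamma_{2} - 13 \gamma_{3} + \frac{117}{8} \gamma_{12} - 132 \gamma_{13} + 29 \gamma_{23} - 204 \gamma_{123}
Answer: 7 - \frac{819}{8} \gamma_{1} - \gamma_{2} - 13 \gamma_{3} + \frac{117}{8} \gamma_{12} - 132 \gamma_{13} + 29 \gamma_{23} - 204 \gamma_{123}


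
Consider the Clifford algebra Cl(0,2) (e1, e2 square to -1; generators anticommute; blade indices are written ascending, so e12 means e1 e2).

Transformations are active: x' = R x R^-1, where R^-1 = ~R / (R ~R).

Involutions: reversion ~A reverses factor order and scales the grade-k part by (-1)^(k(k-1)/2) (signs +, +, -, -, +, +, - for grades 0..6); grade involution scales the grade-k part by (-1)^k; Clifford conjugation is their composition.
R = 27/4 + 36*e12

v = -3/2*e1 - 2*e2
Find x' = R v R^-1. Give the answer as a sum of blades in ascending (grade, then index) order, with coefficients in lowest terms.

~R = 27/4 - 36*e12, and R ~R = 21465/16, so R^-1 = ~R / (21465/16).
R v = 495/8*e1 - 135/2*e2
Answer: 225/106*e1 + 70/53*e2


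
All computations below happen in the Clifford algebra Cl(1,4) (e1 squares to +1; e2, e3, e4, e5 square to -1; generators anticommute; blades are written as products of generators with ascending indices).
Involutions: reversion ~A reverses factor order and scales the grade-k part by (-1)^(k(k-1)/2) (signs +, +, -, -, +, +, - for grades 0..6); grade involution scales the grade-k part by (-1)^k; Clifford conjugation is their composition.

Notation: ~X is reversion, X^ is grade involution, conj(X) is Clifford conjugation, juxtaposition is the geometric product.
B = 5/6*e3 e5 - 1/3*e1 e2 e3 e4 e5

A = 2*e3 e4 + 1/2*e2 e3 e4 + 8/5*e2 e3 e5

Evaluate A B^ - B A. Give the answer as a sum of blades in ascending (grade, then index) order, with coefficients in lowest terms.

first term: -4/3*e2 + 8/15*e1 e4 - 1/6*e1 e5 + 5/3*e4 e5 - 2/3*e1 e2 e5 + 5/12*e2 e4 e5
second term: -4/3*e2 - 8/15*e1 e4 + 1/6*e1 e5 - 5/3*e4 e5 + 2/3*e1 e2 e5 - 5/12*e2 e4 e5
Answer: 16/15*e1 e4 - 1/3*e1 e5 + 10/3*e4 e5 - 4/3*e1 e2 e5 + 5/6*e2 e4 e5


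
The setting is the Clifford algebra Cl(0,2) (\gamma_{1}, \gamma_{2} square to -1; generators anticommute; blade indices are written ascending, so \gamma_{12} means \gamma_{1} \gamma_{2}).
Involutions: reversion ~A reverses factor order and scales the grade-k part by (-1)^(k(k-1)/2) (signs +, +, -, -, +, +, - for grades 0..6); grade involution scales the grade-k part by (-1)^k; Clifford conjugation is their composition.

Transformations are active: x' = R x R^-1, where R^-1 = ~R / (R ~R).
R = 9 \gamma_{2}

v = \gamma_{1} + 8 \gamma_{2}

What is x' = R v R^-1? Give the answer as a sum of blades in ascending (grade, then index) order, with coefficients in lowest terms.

~R = 9 \gamma_{2}, and R ~R = -81, so R^-1 = ~R / (-81).
R v = -72 - 9 \gamma_{12}
Answer: -\gamma_{1} + 8 \gamma_{2}


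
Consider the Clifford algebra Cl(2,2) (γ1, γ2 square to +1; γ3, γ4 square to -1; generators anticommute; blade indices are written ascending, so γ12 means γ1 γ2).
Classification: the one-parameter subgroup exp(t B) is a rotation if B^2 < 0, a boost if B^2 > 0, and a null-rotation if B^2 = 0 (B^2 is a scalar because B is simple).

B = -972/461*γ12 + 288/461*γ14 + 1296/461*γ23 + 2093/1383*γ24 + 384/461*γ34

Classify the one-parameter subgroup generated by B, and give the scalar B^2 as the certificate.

B^2 term by term: the squares give (-972/461)^2*(γ12)^2 + (288/461)^2*(γ14)^2 + (1296/461)^2*(γ23)^2 + (2093/1383)^2*(γ24)^2 + (384/461)^2*(γ34)^2 = 944784/212521*(-1) + 82944/212521*(+1) + 1679616/212521*(+1) + 4380649/1912689*(+1) + 147456/212521*(-1) = 49/9 (each basis 2-blade squares to minus the product of its generators' squares); cross terms between blades sharing an index anticommute and cancel; the commuting (index-disjoint) pairs give grade-4 terms 2*c*c'*(blade product), which cancel blade by blade — γ1234: -746496/212521 + 746496/212521 = 0 — confirming B is simple. So B^2 = 49/9.
Answer: boost, certificate B^2 = 49/9. B^2 = 49/9 is basis-independent, so its sign is the whole story.


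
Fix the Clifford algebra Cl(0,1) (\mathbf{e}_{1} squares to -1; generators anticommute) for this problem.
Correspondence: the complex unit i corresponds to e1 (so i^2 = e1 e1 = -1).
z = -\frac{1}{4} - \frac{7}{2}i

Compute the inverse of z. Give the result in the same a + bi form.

In blades: z = -\frac{1}{4} - \frac{7}{2} e_{1}.
With qbar = -\frac{1}{4} + \frac{7}{2} e_{1} (scalar fixed, mapped units negated), z qbar = \frac{197}{16} (the sum of squared coefficients), so z^-1 = qbar / (\frac{197}{16}) = -\frac{4}{197} + \frac{56}{197} e_{1}; translating back:
Answer: -\frac{4}{197} + \frac{56}{197}i
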